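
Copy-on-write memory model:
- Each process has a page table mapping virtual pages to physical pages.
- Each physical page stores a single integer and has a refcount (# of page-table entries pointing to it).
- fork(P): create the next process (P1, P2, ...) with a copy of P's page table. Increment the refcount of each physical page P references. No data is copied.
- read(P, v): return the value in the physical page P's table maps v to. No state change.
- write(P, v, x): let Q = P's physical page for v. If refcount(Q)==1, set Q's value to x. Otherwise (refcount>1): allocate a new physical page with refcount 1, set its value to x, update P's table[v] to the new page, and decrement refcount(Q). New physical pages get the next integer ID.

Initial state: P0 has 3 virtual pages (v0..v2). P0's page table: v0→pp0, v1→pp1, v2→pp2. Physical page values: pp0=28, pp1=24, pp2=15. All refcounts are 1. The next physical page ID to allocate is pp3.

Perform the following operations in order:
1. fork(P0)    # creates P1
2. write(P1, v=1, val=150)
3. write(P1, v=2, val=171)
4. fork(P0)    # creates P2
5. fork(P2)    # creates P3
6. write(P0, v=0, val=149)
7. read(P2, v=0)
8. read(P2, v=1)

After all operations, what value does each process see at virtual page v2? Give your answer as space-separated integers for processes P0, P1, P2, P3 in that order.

Op 1: fork(P0) -> P1. 3 ppages; refcounts: pp0:2 pp1:2 pp2:2
Op 2: write(P1, v1, 150). refcount(pp1)=2>1 -> COPY to pp3. 4 ppages; refcounts: pp0:2 pp1:1 pp2:2 pp3:1
Op 3: write(P1, v2, 171). refcount(pp2)=2>1 -> COPY to pp4. 5 ppages; refcounts: pp0:2 pp1:1 pp2:1 pp3:1 pp4:1
Op 4: fork(P0) -> P2. 5 ppages; refcounts: pp0:3 pp1:2 pp2:2 pp3:1 pp4:1
Op 5: fork(P2) -> P3. 5 ppages; refcounts: pp0:4 pp1:3 pp2:3 pp3:1 pp4:1
Op 6: write(P0, v0, 149). refcount(pp0)=4>1 -> COPY to pp5. 6 ppages; refcounts: pp0:3 pp1:3 pp2:3 pp3:1 pp4:1 pp5:1
Op 7: read(P2, v0) -> 28. No state change.
Op 8: read(P2, v1) -> 24. No state change.
P0: v2 -> pp2 = 15
P1: v2 -> pp4 = 171
P2: v2 -> pp2 = 15
P3: v2 -> pp2 = 15

Answer: 15 171 15 15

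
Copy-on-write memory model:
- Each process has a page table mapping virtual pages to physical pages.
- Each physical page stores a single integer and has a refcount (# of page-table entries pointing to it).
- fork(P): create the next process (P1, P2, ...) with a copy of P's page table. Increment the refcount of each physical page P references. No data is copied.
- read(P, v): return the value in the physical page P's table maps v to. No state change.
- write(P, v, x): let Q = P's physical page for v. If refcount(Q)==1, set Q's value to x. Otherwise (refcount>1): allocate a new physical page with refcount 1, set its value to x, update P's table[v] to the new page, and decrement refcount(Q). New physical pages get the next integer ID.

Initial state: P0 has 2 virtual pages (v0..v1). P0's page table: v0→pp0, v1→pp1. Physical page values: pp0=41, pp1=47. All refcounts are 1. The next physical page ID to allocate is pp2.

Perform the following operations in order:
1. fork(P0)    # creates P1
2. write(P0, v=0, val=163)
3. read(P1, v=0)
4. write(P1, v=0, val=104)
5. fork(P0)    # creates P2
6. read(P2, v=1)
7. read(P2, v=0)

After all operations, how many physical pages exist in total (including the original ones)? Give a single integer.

Answer: 3

Derivation:
Op 1: fork(P0) -> P1. 2 ppages; refcounts: pp0:2 pp1:2
Op 2: write(P0, v0, 163). refcount(pp0)=2>1 -> COPY to pp2. 3 ppages; refcounts: pp0:1 pp1:2 pp2:1
Op 3: read(P1, v0) -> 41. No state change.
Op 4: write(P1, v0, 104). refcount(pp0)=1 -> write in place. 3 ppages; refcounts: pp0:1 pp1:2 pp2:1
Op 5: fork(P0) -> P2. 3 ppages; refcounts: pp0:1 pp1:3 pp2:2
Op 6: read(P2, v1) -> 47. No state change.
Op 7: read(P2, v0) -> 163. No state change.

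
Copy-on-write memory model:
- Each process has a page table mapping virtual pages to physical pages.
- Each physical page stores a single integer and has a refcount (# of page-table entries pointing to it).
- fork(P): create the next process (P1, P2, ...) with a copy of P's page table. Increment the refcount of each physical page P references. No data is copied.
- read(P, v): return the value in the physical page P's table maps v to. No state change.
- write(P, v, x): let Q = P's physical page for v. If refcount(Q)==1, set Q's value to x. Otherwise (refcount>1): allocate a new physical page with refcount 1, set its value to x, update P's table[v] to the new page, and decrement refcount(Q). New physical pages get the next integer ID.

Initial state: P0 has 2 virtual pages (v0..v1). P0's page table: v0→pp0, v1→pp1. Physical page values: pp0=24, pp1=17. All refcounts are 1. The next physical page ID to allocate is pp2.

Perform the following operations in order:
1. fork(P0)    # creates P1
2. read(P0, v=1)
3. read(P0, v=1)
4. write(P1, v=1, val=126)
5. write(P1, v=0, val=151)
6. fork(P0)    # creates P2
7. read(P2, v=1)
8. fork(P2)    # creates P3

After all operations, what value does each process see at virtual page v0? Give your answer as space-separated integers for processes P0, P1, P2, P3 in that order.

Op 1: fork(P0) -> P1. 2 ppages; refcounts: pp0:2 pp1:2
Op 2: read(P0, v1) -> 17. No state change.
Op 3: read(P0, v1) -> 17. No state change.
Op 4: write(P1, v1, 126). refcount(pp1)=2>1 -> COPY to pp2. 3 ppages; refcounts: pp0:2 pp1:1 pp2:1
Op 5: write(P1, v0, 151). refcount(pp0)=2>1 -> COPY to pp3. 4 ppages; refcounts: pp0:1 pp1:1 pp2:1 pp3:1
Op 6: fork(P0) -> P2. 4 ppages; refcounts: pp0:2 pp1:2 pp2:1 pp3:1
Op 7: read(P2, v1) -> 17. No state change.
Op 8: fork(P2) -> P3. 4 ppages; refcounts: pp0:3 pp1:3 pp2:1 pp3:1
P0: v0 -> pp0 = 24
P1: v0 -> pp3 = 151
P2: v0 -> pp0 = 24
P3: v0 -> pp0 = 24

Answer: 24 151 24 24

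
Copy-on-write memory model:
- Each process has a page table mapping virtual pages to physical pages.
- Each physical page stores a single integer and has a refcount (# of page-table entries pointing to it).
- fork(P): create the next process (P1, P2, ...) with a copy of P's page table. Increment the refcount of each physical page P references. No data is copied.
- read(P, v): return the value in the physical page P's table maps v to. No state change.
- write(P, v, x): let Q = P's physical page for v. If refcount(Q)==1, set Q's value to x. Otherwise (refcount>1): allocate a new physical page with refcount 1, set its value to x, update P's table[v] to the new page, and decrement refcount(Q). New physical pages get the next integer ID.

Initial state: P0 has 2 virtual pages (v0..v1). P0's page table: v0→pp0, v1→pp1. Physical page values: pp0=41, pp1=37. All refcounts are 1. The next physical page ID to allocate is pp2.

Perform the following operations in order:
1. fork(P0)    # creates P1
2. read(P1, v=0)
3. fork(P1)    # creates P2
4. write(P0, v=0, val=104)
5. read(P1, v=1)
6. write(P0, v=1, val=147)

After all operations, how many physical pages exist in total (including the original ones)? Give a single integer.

Answer: 4

Derivation:
Op 1: fork(P0) -> P1. 2 ppages; refcounts: pp0:2 pp1:2
Op 2: read(P1, v0) -> 41. No state change.
Op 3: fork(P1) -> P2. 2 ppages; refcounts: pp0:3 pp1:3
Op 4: write(P0, v0, 104). refcount(pp0)=3>1 -> COPY to pp2. 3 ppages; refcounts: pp0:2 pp1:3 pp2:1
Op 5: read(P1, v1) -> 37. No state change.
Op 6: write(P0, v1, 147). refcount(pp1)=3>1 -> COPY to pp3. 4 ppages; refcounts: pp0:2 pp1:2 pp2:1 pp3:1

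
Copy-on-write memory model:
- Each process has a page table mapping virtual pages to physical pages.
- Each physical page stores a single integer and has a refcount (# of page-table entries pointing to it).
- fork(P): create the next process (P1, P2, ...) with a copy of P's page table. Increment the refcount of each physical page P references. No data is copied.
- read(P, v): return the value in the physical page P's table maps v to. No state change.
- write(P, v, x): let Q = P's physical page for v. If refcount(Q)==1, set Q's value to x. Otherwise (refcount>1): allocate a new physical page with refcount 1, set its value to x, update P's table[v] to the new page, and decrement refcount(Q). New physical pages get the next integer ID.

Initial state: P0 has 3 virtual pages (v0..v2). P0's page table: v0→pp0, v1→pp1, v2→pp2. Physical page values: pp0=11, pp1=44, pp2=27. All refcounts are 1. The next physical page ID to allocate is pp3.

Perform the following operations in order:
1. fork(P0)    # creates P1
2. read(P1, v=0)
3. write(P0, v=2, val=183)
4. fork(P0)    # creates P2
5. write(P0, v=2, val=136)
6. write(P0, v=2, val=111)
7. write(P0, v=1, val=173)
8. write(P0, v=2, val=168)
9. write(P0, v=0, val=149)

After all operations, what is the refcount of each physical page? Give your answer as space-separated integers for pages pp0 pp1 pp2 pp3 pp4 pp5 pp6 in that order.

Op 1: fork(P0) -> P1. 3 ppages; refcounts: pp0:2 pp1:2 pp2:2
Op 2: read(P1, v0) -> 11. No state change.
Op 3: write(P0, v2, 183). refcount(pp2)=2>1 -> COPY to pp3. 4 ppages; refcounts: pp0:2 pp1:2 pp2:1 pp3:1
Op 4: fork(P0) -> P2. 4 ppages; refcounts: pp0:3 pp1:3 pp2:1 pp3:2
Op 5: write(P0, v2, 136). refcount(pp3)=2>1 -> COPY to pp4. 5 ppages; refcounts: pp0:3 pp1:3 pp2:1 pp3:1 pp4:1
Op 6: write(P0, v2, 111). refcount(pp4)=1 -> write in place. 5 ppages; refcounts: pp0:3 pp1:3 pp2:1 pp3:1 pp4:1
Op 7: write(P0, v1, 173). refcount(pp1)=3>1 -> COPY to pp5. 6 ppages; refcounts: pp0:3 pp1:2 pp2:1 pp3:1 pp4:1 pp5:1
Op 8: write(P0, v2, 168). refcount(pp4)=1 -> write in place. 6 ppages; refcounts: pp0:3 pp1:2 pp2:1 pp3:1 pp4:1 pp5:1
Op 9: write(P0, v0, 149). refcount(pp0)=3>1 -> COPY to pp6. 7 ppages; refcounts: pp0:2 pp1:2 pp2:1 pp3:1 pp4:1 pp5:1 pp6:1

Answer: 2 2 1 1 1 1 1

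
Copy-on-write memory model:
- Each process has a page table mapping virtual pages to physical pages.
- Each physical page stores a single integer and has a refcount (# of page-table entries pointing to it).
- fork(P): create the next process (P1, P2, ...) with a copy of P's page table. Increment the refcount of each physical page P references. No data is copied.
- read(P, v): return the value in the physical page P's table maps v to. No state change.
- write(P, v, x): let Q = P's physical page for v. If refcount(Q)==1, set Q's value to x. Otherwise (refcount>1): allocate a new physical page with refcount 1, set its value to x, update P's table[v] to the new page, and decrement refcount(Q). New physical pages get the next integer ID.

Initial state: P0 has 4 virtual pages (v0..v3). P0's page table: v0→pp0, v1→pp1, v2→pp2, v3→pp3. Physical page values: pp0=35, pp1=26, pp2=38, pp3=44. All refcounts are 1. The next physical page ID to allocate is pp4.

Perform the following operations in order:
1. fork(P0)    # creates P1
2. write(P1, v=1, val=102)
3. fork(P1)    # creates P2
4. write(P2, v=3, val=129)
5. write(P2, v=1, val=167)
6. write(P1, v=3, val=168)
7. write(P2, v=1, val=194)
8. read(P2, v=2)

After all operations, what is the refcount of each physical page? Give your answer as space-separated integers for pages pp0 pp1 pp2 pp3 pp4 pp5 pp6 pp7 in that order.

Op 1: fork(P0) -> P1. 4 ppages; refcounts: pp0:2 pp1:2 pp2:2 pp3:2
Op 2: write(P1, v1, 102). refcount(pp1)=2>1 -> COPY to pp4. 5 ppages; refcounts: pp0:2 pp1:1 pp2:2 pp3:2 pp4:1
Op 3: fork(P1) -> P2. 5 ppages; refcounts: pp0:3 pp1:1 pp2:3 pp3:3 pp4:2
Op 4: write(P2, v3, 129). refcount(pp3)=3>1 -> COPY to pp5. 6 ppages; refcounts: pp0:3 pp1:1 pp2:3 pp3:2 pp4:2 pp5:1
Op 5: write(P2, v1, 167). refcount(pp4)=2>1 -> COPY to pp6. 7 ppages; refcounts: pp0:3 pp1:1 pp2:3 pp3:2 pp4:1 pp5:1 pp6:1
Op 6: write(P1, v3, 168). refcount(pp3)=2>1 -> COPY to pp7. 8 ppages; refcounts: pp0:3 pp1:1 pp2:3 pp3:1 pp4:1 pp5:1 pp6:1 pp7:1
Op 7: write(P2, v1, 194). refcount(pp6)=1 -> write in place. 8 ppages; refcounts: pp0:3 pp1:1 pp2:3 pp3:1 pp4:1 pp5:1 pp6:1 pp7:1
Op 8: read(P2, v2) -> 38. No state change.

Answer: 3 1 3 1 1 1 1 1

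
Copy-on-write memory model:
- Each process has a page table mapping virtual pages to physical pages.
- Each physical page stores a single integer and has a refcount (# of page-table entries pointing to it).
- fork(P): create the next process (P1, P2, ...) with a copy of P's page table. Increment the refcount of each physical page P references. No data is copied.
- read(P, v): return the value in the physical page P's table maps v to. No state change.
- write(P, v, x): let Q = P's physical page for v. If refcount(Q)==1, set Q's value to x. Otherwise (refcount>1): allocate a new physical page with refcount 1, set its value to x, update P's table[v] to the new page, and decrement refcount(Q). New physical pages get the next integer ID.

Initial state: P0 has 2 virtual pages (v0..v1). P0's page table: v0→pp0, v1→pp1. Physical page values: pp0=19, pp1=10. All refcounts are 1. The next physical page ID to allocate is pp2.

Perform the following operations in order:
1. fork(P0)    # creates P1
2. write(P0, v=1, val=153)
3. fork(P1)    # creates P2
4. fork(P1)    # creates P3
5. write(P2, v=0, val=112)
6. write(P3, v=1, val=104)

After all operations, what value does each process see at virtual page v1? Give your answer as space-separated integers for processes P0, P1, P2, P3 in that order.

Answer: 153 10 10 104

Derivation:
Op 1: fork(P0) -> P1. 2 ppages; refcounts: pp0:2 pp1:2
Op 2: write(P0, v1, 153). refcount(pp1)=2>1 -> COPY to pp2. 3 ppages; refcounts: pp0:2 pp1:1 pp2:1
Op 3: fork(P1) -> P2. 3 ppages; refcounts: pp0:3 pp1:2 pp2:1
Op 4: fork(P1) -> P3. 3 ppages; refcounts: pp0:4 pp1:3 pp2:1
Op 5: write(P2, v0, 112). refcount(pp0)=4>1 -> COPY to pp3. 4 ppages; refcounts: pp0:3 pp1:3 pp2:1 pp3:1
Op 6: write(P3, v1, 104). refcount(pp1)=3>1 -> COPY to pp4. 5 ppages; refcounts: pp0:3 pp1:2 pp2:1 pp3:1 pp4:1
P0: v1 -> pp2 = 153
P1: v1 -> pp1 = 10
P2: v1 -> pp1 = 10
P3: v1 -> pp4 = 104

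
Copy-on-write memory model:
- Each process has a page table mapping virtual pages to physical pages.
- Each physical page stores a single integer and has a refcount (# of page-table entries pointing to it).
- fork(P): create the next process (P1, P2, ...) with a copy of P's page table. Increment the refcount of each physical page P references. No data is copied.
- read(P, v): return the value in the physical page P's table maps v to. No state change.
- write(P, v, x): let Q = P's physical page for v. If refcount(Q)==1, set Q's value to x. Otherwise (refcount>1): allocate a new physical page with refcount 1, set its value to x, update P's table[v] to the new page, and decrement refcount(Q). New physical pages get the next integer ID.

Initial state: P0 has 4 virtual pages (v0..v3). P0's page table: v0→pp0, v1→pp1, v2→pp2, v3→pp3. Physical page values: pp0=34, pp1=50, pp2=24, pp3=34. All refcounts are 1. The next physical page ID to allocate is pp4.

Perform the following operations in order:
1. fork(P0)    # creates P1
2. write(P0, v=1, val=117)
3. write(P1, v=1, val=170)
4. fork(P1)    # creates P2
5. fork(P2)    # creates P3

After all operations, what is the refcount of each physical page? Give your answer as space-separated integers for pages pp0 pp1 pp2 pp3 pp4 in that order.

Answer: 4 3 4 4 1

Derivation:
Op 1: fork(P0) -> P1. 4 ppages; refcounts: pp0:2 pp1:2 pp2:2 pp3:2
Op 2: write(P0, v1, 117). refcount(pp1)=2>1 -> COPY to pp4. 5 ppages; refcounts: pp0:2 pp1:1 pp2:2 pp3:2 pp4:1
Op 3: write(P1, v1, 170). refcount(pp1)=1 -> write in place. 5 ppages; refcounts: pp0:2 pp1:1 pp2:2 pp3:2 pp4:1
Op 4: fork(P1) -> P2. 5 ppages; refcounts: pp0:3 pp1:2 pp2:3 pp3:3 pp4:1
Op 5: fork(P2) -> P3. 5 ppages; refcounts: pp0:4 pp1:3 pp2:4 pp3:4 pp4:1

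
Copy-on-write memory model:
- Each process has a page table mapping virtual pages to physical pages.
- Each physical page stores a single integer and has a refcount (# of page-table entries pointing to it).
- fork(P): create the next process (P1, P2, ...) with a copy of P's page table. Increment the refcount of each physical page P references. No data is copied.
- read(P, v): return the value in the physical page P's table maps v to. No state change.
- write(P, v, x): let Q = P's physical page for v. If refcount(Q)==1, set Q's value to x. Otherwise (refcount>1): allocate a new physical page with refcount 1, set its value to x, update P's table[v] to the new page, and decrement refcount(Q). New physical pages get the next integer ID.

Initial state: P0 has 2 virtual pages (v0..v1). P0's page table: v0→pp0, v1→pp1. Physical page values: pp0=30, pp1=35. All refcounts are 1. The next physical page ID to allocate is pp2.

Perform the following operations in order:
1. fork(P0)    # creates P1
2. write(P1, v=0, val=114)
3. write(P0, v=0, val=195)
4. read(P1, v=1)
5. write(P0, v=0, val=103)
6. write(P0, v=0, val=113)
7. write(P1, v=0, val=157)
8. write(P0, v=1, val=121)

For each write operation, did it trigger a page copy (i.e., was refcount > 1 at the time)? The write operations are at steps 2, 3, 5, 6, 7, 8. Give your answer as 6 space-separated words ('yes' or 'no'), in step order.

Op 1: fork(P0) -> P1. 2 ppages; refcounts: pp0:2 pp1:2
Op 2: write(P1, v0, 114). refcount(pp0)=2>1 -> COPY to pp2. 3 ppages; refcounts: pp0:1 pp1:2 pp2:1
Op 3: write(P0, v0, 195). refcount(pp0)=1 -> write in place. 3 ppages; refcounts: pp0:1 pp1:2 pp2:1
Op 4: read(P1, v1) -> 35. No state change.
Op 5: write(P0, v0, 103). refcount(pp0)=1 -> write in place. 3 ppages; refcounts: pp0:1 pp1:2 pp2:1
Op 6: write(P0, v0, 113). refcount(pp0)=1 -> write in place. 3 ppages; refcounts: pp0:1 pp1:2 pp2:1
Op 7: write(P1, v0, 157). refcount(pp2)=1 -> write in place. 3 ppages; refcounts: pp0:1 pp1:2 pp2:1
Op 8: write(P0, v1, 121). refcount(pp1)=2>1 -> COPY to pp3. 4 ppages; refcounts: pp0:1 pp1:1 pp2:1 pp3:1

yes no no no no yes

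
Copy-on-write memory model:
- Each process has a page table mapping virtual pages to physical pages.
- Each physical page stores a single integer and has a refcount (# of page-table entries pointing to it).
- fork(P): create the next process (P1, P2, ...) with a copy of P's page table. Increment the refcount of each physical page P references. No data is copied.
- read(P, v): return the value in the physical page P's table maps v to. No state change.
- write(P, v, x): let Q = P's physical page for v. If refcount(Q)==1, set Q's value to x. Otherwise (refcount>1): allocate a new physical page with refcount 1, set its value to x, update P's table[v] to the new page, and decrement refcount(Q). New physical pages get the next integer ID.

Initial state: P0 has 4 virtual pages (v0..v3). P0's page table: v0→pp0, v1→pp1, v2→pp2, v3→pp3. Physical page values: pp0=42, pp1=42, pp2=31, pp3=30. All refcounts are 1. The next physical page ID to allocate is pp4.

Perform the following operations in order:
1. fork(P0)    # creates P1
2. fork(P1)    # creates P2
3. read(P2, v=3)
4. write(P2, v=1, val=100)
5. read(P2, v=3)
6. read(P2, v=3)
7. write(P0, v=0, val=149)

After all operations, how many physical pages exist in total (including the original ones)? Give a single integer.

Op 1: fork(P0) -> P1. 4 ppages; refcounts: pp0:2 pp1:2 pp2:2 pp3:2
Op 2: fork(P1) -> P2. 4 ppages; refcounts: pp0:3 pp1:3 pp2:3 pp3:3
Op 3: read(P2, v3) -> 30. No state change.
Op 4: write(P2, v1, 100). refcount(pp1)=3>1 -> COPY to pp4. 5 ppages; refcounts: pp0:3 pp1:2 pp2:3 pp3:3 pp4:1
Op 5: read(P2, v3) -> 30. No state change.
Op 6: read(P2, v3) -> 30. No state change.
Op 7: write(P0, v0, 149). refcount(pp0)=3>1 -> COPY to pp5. 6 ppages; refcounts: pp0:2 pp1:2 pp2:3 pp3:3 pp4:1 pp5:1

Answer: 6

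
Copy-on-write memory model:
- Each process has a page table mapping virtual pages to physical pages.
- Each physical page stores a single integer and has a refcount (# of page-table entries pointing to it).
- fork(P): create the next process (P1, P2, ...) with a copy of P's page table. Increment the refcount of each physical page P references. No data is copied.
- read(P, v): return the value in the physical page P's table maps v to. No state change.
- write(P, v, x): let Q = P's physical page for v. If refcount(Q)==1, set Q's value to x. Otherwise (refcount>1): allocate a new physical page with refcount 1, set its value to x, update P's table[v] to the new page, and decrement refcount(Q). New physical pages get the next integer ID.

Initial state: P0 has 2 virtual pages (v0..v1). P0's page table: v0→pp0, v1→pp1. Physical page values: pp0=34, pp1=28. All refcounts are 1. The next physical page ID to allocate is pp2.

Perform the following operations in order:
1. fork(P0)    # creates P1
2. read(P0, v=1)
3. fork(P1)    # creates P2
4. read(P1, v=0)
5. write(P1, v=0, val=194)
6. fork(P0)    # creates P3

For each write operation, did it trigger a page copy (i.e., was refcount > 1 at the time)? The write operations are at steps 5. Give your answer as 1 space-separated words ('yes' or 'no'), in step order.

Op 1: fork(P0) -> P1. 2 ppages; refcounts: pp0:2 pp1:2
Op 2: read(P0, v1) -> 28. No state change.
Op 3: fork(P1) -> P2. 2 ppages; refcounts: pp0:3 pp1:3
Op 4: read(P1, v0) -> 34. No state change.
Op 5: write(P1, v0, 194). refcount(pp0)=3>1 -> COPY to pp2. 3 ppages; refcounts: pp0:2 pp1:3 pp2:1
Op 6: fork(P0) -> P3. 3 ppages; refcounts: pp0:3 pp1:4 pp2:1

yes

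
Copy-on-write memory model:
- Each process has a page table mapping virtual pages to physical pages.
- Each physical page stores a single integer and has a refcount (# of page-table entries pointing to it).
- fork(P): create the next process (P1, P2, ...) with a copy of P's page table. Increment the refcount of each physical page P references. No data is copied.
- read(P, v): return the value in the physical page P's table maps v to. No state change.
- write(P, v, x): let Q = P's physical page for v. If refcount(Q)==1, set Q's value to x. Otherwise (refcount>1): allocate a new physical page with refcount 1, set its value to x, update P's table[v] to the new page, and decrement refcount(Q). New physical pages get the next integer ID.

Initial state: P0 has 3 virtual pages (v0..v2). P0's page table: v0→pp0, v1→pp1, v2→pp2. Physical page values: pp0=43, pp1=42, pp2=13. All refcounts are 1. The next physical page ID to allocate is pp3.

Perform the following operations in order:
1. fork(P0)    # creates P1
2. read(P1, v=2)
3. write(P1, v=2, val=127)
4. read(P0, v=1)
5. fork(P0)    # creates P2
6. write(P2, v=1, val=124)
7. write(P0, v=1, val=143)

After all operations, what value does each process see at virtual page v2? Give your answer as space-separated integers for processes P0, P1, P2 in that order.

Answer: 13 127 13

Derivation:
Op 1: fork(P0) -> P1. 3 ppages; refcounts: pp0:2 pp1:2 pp2:2
Op 2: read(P1, v2) -> 13. No state change.
Op 3: write(P1, v2, 127). refcount(pp2)=2>1 -> COPY to pp3. 4 ppages; refcounts: pp0:2 pp1:2 pp2:1 pp3:1
Op 4: read(P0, v1) -> 42. No state change.
Op 5: fork(P0) -> P2. 4 ppages; refcounts: pp0:3 pp1:3 pp2:2 pp3:1
Op 6: write(P2, v1, 124). refcount(pp1)=3>1 -> COPY to pp4. 5 ppages; refcounts: pp0:3 pp1:2 pp2:2 pp3:1 pp4:1
Op 7: write(P0, v1, 143). refcount(pp1)=2>1 -> COPY to pp5. 6 ppages; refcounts: pp0:3 pp1:1 pp2:2 pp3:1 pp4:1 pp5:1
P0: v2 -> pp2 = 13
P1: v2 -> pp3 = 127
P2: v2 -> pp2 = 13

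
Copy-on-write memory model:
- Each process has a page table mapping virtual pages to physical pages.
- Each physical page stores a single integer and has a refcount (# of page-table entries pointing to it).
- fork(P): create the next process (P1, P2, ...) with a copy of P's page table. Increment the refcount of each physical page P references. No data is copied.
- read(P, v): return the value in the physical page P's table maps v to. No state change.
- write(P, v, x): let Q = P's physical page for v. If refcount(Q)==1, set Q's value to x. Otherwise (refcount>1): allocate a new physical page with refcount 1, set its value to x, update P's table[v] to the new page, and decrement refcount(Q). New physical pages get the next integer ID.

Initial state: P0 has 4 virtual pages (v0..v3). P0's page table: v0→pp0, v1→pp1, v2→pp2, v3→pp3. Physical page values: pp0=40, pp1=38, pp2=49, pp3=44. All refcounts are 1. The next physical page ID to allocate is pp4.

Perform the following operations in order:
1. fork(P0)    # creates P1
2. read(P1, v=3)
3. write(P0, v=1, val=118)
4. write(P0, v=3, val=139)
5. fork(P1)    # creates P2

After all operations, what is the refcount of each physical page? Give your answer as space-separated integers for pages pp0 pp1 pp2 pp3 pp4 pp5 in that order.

Op 1: fork(P0) -> P1. 4 ppages; refcounts: pp0:2 pp1:2 pp2:2 pp3:2
Op 2: read(P1, v3) -> 44. No state change.
Op 3: write(P0, v1, 118). refcount(pp1)=2>1 -> COPY to pp4. 5 ppages; refcounts: pp0:2 pp1:1 pp2:2 pp3:2 pp4:1
Op 4: write(P0, v3, 139). refcount(pp3)=2>1 -> COPY to pp5. 6 ppages; refcounts: pp0:2 pp1:1 pp2:2 pp3:1 pp4:1 pp5:1
Op 5: fork(P1) -> P2. 6 ppages; refcounts: pp0:3 pp1:2 pp2:3 pp3:2 pp4:1 pp5:1

Answer: 3 2 3 2 1 1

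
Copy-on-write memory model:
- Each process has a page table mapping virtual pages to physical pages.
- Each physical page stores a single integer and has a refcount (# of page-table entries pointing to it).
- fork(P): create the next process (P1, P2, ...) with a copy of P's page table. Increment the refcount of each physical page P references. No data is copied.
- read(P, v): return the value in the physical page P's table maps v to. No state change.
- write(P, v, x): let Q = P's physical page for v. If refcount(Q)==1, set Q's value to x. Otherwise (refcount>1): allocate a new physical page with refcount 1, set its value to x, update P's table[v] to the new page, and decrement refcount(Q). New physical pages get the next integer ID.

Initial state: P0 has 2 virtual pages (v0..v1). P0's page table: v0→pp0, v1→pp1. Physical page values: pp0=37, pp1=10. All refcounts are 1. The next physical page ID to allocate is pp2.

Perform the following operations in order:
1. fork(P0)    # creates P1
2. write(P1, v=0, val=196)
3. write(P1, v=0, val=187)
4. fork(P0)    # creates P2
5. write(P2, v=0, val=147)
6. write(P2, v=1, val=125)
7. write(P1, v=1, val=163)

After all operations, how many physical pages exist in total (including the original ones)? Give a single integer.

Answer: 6

Derivation:
Op 1: fork(P0) -> P1. 2 ppages; refcounts: pp0:2 pp1:2
Op 2: write(P1, v0, 196). refcount(pp0)=2>1 -> COPY to pp2. 3 ppages; refcounts: pp0:1 pp1:2 pp2:1
Op 3: write(P1, v0, 187). refcount(pp2)=1 -> write in place. 3 ppages; refcounts: pp0:1 pp1:2 pp2:1
Op 4: fork(P0) -> P2. 3 ppages; refcounts: pp0:2 pp1:3 pp2:1
Op 5: write(P2, v0, 147). refcount(pp0)=2>1 -> COPY to pp3. 4 ppages; refcounts: pp0:1 pp1:3 pp2:1 pp3:1
Op 6: write(P2, v1, 125). refcount(pp1)=3>1 -> COPY to pp4. 5 ppages; refcounts: pp0:1 pp1:2 pp2:1 pp3:1 pp4:1
Op 7: write(P1, v1, 163). refcount(pp1)=2>1 -> COPY to pp5. 6 ppages; refcounts: pp0:1 pp1:1 pp2:1 pp3:1 pp4:1 pp5:1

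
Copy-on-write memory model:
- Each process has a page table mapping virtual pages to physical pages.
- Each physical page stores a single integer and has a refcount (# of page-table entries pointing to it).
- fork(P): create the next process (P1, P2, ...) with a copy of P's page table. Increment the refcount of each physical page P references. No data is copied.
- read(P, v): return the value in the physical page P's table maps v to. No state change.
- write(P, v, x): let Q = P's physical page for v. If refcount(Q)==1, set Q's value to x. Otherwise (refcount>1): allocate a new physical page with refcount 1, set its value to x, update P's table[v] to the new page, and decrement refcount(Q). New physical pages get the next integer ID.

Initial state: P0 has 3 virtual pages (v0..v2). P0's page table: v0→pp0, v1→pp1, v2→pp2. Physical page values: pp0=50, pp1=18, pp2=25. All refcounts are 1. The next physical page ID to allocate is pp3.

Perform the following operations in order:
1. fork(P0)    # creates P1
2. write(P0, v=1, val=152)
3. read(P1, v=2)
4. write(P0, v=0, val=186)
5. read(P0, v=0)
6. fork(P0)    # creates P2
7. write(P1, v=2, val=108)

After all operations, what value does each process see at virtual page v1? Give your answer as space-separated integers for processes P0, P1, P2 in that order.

Op 1: fork(P0) -> P1. 3 ppages; refcounts: pp0:2 pp1:2 pp2:2
Op 2: write(P0, v1, 152). refcount(pp1)=2>1 -> COPY to pp3. 4 ppages; refcounts: pp0:2 pp1:1 pp2:2 pp3:1
Op 3: read(P1, v2) -> 25. No state change.
Op 4: write(P0, v0, 186). refcount(pp0)=2>1 -> COPY to pp4. 5 ppages; refcounts: pp0:1 pp1:1 pp2:2 pp3:1 pp4:1
Op 5: read(P0, v0) -> 186. No state change.
Op 6: fork(P0) -> P2. 5 ppages; refcounts: pp0:1 pp1:1 pp2:3 pp3:2 pp4:2
Op 7: write(P1, v2, 108). refcount(pp2)=3>1 -> COPY to pp5. 6 ppages; refcounts: pp0:1 pp1:1 pp2:2 pp3:2 pp4:2 pp5:1
P0: v1 -> pp3 = 152
P1: v1 -> pp1 = 18
P2: v1 -> pp3 = 152

Answer: 152 18 152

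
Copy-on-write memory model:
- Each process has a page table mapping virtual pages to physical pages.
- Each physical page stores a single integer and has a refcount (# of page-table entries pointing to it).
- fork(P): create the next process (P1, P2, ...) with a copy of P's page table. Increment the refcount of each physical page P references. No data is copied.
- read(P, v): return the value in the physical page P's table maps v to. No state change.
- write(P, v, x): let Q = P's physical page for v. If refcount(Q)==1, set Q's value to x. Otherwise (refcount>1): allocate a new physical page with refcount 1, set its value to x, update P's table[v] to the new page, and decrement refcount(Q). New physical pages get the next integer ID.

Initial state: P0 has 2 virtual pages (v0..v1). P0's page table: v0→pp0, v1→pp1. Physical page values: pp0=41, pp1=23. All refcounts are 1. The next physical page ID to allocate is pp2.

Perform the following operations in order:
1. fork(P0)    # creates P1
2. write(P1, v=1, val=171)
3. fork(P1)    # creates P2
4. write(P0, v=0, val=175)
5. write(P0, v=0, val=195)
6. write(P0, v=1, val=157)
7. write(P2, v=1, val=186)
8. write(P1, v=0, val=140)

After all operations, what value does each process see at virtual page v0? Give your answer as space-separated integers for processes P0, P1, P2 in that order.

Answer: 195 140 41

Derivation:
Op 1: fork(P0) -> P1. 2 ppages; refcounts: pp0:2 pp1:2
Op 2: write(P1, v1, 171). refcount(pp1)=2>1 -> COPY to pp2. 3 ppages; refcounts: pp0:2 pp1:1 pp2:1
Op 3: fork(P1) -> P2. 3 ppages; refcounts: pp0:3 pp1:1 pp2:2
Op 4: write(P0, v0, 175). refcount(pp0)=3>1 -> COPY to pp3. 4 ppages; refcounts: pp0:2 pp1:1 pp2:2 pp3:1
Op 5: write(P0, v0, 195). refcount(pp3)=1 -> write in place. 4 ppages; refcounts: pp0:2 pp1:1 pp2:2 pp3:1
Op 6: write(P0, v1, 157). refcount(pp1)=1 -> write in place. 4 ppages; refcounts: pp0:2 pp1:1 pp2:2 pp3:1
Op 7: write(P2, v1, 186). refcount(pp2)=2>1 -> COPY to pp4. 5 ppages; refcounts: pp0:2 pp1:1 pp2:1 pp3:1 pp4:1
Op 8: write(P1, v0, 140). refcount(pp0)=2>1 -> COPY to pp5. 6 ppages; refcounts: pp0:1 pp1:1 pp2:1 pp3:1 pp4:1 pp5:1
P0: v0 -> pp3 = 195
P1: v0 -> pp5 = 140
P2: v0 -> pp0 = 41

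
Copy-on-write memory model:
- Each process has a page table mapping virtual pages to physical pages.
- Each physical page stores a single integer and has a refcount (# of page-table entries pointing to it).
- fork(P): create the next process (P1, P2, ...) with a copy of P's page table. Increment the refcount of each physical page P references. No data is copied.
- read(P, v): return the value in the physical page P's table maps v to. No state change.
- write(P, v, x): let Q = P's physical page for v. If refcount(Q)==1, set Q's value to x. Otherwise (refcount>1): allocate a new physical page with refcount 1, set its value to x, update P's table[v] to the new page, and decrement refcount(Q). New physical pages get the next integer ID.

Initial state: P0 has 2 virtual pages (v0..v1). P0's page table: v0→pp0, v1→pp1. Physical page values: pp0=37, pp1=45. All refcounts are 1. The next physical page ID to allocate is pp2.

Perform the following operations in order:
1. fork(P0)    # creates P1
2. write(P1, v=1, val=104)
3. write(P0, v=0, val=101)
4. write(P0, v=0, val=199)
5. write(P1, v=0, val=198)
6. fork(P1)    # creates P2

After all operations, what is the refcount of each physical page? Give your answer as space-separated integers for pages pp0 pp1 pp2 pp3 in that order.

Answer: 2 1 2 1

Derivation:
Op 1: fork(P0) -> P1. 2 ppages; refcounts: pp0:2 pp1:2
Op 2: write(P1, v1, 104). refcount(pp1)=2>1 -> COPY to pp2. 3 ppages; refcounts: pp0:2 pp1:1 pp2:1
Op 3: write(P0, v0, 101). refcount(pp0)=2>1 -> COPY to pp3. 4 ppages; refcounts: pp0:1 pp1:1 pp2:1 pp3:1
Op 4: write(P0, v0, 199). refcount(pp3)=1 -> write in place. 4 ppages; refcounts: pp0:1 pp1:1 pp2:1 pp3:1
Op 5: write(P1, v0, 198). refcount(pp0)=1 -> write in place. 4 ppages; refcounts: pp0:1 pp1:1 pp2:1 pp3:1
Op 6: fork(P1) -> P2. 4 ppages; refcounts: pp0:2 pp1:1 pp2:2 pp3:1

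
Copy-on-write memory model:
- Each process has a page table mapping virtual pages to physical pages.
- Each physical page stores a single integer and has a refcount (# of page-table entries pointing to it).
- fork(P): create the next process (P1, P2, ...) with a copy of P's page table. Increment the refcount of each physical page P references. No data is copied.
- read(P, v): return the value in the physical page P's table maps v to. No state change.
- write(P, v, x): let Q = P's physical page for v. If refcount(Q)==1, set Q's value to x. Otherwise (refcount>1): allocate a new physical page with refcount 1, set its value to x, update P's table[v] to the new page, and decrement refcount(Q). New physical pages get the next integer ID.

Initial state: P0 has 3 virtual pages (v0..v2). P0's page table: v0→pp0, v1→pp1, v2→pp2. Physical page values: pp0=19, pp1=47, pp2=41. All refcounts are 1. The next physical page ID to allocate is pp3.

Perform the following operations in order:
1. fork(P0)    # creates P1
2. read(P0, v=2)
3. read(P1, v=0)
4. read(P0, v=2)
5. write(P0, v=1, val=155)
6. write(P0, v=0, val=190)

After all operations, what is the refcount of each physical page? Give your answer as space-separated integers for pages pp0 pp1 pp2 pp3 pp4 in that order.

Answer: 1 1 2 1 1

Derivation:
Op 1: fork(P0) -> P1. 3 ppages; refcounts: pp0:2 pp1:2 pp2:2
Op 2: read(P0, v2) -> 41. No state change.
Op 3: read(P1, v0) -> 19. No state change.
Op 4: read(P0, v2) -> 41. No state change.
Op 5: write(P0, v1, 155). refcount(pp1)=2>1 -> COPY to pp3. 4 ppages; refcounts: pp0:2 pp1:1 pp2:2 pp3:1
Op 6: write(P0, v0, 190). refcount(pp0)=2>1 -> COPY to pp4. 5 ppages; refcounts: pp0:1 pp1:1 pp2:2 pp3:1 pp4:1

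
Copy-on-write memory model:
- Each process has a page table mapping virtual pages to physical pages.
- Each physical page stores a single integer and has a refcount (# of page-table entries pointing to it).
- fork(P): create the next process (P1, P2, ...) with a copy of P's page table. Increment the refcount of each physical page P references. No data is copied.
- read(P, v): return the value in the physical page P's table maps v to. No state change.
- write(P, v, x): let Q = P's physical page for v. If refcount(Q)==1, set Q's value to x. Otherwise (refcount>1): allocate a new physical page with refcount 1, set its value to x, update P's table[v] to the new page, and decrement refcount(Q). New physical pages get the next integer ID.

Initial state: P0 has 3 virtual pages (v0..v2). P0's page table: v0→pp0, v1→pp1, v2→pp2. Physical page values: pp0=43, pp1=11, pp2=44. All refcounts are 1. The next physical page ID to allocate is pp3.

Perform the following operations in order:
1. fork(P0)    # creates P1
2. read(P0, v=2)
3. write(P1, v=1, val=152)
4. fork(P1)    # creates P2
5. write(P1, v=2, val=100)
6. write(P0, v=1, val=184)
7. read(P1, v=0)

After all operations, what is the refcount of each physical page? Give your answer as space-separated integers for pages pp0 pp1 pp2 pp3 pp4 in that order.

Answer: 3 1 2 2 1

Derivation:
Op 1: fork(P0) -> P1. 3 ppages; refcounts: pp0:2 pp1:2 pp2:2
Op 2: read(P0, v2) -> 44. No state change.
Op 3: write(P1, v1, 152). refcount(pp1)=2>1 -> COPY to pp3. 4 ppages; refcounts: pp0:2 pp1:1 pp2:2 pp3:1
Op 4: fork(P1) -> P2. 4 ppages; refcounts: pp0:3 pp1:1 pp2:3 pp3:2
Op 5: write(P1, v2, 100). refcount(pp2)=3>1 -> COPY to pp4. 5 ppages; refcounts: pp0:3 pp1:1 pp2:2 pp3:2 pp4:1
Op 6: write(P0, v1, 184). refcount(pp1)=1 -> write in place. 5 ppages; refcounts: pp0:3 pp1:1 pp2:2 pp3:2 pp4:1
Op 7: read(P1, v0) -> 43. No state change.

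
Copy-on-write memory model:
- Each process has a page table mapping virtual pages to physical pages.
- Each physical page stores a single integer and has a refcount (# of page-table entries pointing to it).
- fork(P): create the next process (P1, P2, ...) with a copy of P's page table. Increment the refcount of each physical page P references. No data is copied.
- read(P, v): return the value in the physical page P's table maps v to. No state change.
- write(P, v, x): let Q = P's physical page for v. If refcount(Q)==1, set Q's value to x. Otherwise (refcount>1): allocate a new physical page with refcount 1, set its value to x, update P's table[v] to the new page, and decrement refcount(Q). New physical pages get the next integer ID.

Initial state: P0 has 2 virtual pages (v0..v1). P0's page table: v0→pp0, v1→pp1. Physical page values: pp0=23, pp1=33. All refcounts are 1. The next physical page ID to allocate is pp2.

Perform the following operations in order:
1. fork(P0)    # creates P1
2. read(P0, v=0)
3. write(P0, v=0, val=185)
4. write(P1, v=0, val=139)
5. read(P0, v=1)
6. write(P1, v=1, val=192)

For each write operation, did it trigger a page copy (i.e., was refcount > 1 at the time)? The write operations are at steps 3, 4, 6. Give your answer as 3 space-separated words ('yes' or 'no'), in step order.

Op 1: fork(P0) -> P1. 2 ppages; refcounts: pp0:2 pp1:2
Op 2: read(P0, v0) -> 23. No state change.
Op 3: write(P0, v0, 185). refcount(pp0)=2>1 -> COPY to pp2. 3 ppages; refcounts: pp0:1 pp1:2 pp2:1
Op 4: write(P1, v0, 139). refcount(pp0)=1 -> write in place. 3 ppages; refcounts: pp0:1 pp1:2 pp2:1
Op 5: read(P0, v1) -> 33. No state change.
Op 6: write(P1, v1, 192). refcount(pp1)=2>1 -> COPY to pp3. 4 ppages; refcounts: pp0:1 pp1:1 pp2:1 pp3:1

yes no yes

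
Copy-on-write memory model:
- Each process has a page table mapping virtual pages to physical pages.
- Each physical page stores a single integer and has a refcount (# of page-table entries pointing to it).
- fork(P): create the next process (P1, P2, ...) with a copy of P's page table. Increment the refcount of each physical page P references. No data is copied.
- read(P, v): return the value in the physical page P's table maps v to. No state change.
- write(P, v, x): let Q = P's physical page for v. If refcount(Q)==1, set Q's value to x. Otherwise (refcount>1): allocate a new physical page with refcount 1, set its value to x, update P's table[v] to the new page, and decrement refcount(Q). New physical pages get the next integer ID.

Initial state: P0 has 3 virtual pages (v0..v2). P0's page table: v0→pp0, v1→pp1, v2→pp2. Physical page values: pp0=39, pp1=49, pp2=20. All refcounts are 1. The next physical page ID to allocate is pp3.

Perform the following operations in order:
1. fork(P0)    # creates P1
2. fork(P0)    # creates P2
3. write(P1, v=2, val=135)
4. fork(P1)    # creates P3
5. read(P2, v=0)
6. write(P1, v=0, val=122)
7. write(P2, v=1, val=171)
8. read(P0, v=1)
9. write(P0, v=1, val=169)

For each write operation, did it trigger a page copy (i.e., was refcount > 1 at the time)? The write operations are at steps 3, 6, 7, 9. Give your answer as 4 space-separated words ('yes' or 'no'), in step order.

Op 1: fork(P0) -> P1. 3 ppages; refcounts: pp0:2 pp1:2 pp2:2
Op 2: fork(P0) -> P2. 3 ppages; refcounts: pp0:3 pp1:3 pp2:3
Op 3: write(P1, v2, 135). refcount(pp2)=3>1 -> COPY to pp3. 4 ppages; refcounts: pp0:3 pp1:3 pp2:2 pp3:1
Op 4: fork(P1) -> P3. 4 ppages; refcounts: pp0:4 pp1:4 pp2:2 pp3:2
Op 5: read(P2, v0) -> 39. No state change.
Op 6: write(P1, v0, 122). refcount(pp0)=4>1 -> COPY to pp4. 5 ppages; refcounts: pp0:3 pp1:4 pp2:2 pp3:2 pp4:1
Op 7: write(P2, v1, 171). refcount(pp1)=4>1 -> COPY to pp5. 6 ppages; refcounts: pp0:3 pp1:3 pp2:2 pp3:2 pp4:1 pp5:1
Op 8: read(P0, v1) -> 49. No state change.
Op 9: write(P0, v1, 169). refcount(pp1)=3>1 -> COPY to pp6. 7 ppages; refcounts: pp0:3 pp1:2 pp2:2 pp3:2 pp4:1 pp5:1 pp6:1

yes yes yes yes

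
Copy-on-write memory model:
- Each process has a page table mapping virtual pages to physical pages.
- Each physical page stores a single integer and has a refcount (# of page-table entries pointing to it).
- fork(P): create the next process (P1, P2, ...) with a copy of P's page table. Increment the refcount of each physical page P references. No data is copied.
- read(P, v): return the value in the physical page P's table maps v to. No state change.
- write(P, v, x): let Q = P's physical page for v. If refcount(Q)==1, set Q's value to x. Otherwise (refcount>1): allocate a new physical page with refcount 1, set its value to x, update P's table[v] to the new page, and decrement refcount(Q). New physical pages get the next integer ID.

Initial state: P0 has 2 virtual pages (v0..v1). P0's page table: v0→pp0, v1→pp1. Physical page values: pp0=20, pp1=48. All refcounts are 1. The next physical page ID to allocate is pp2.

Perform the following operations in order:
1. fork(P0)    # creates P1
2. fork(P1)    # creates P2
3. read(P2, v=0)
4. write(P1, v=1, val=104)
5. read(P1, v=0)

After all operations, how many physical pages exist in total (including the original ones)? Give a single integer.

Answer: 3

Derivation:
Op 1: fork(P0) -> P1. 2 ppages; refcounts: pp0:2 pp1:2
Op 2: fork(P1) -> P2. 2 ppages; refcounts: pp0:3 pp1:3
Op 3: read(P2, v0) -> 20. No state change.
Op 4: write(P1, v1, 104). refcount(pp1)=3>1 -> COPY to pp2. 3 ppages; refcounts: pp0:3 pp1:2 pp2:1
Op 5: read(P1, v0) -> 20. No state change.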